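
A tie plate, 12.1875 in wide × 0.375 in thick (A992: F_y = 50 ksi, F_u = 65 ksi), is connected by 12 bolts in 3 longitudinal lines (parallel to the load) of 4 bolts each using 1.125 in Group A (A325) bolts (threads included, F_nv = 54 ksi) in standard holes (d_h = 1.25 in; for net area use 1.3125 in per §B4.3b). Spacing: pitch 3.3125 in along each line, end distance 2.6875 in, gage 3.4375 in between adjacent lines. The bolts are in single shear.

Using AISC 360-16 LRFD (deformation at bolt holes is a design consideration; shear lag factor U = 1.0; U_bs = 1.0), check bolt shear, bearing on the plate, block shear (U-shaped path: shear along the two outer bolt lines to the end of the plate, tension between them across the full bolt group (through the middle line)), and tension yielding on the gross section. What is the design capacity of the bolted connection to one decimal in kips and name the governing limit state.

205.7 kips (gross-section yield governs)

Bolt shear: A_b = π(1.125)²/4 = 0.99402 in². φR_n = 0.75 × 54 × 0.99402 × 12 × 1 = 483.1 kips.
Bearing (0.375 in plate, F_u = 65 ksi): end bolts L_c = 2.6875 − 1.25/2 = 2.0625, R_n = min(1.2×2.0625×0.375×65, 2.4×1.125×0.375×65) = 60.328 kips/bolt; interior L_c = 3.3125 − 1.25 = 2.0625, R_n = 60.328 kips/bolt. φR_n = 0.75 × (3×60.328 + 9×60.328) = 543.0 kips.
Block shear: shear path 2×[2.6875+3×3.3125] = 2×12.625 in, A_gv = 9.4688, A_nv = 2×(12.625 − 3.5×1.3125)×0.375 = 6.0234 in²; tension across gage: (6.875 − 2×1.3125)×0.375 = 1.5938 in². R_n = min(0.6×65×6.0234, 0.6×50×9.4688) + 1.0×65×1.5938 = min(234.91, 284.06) + 103.6 = 338.51 kips. φR_n = 0.75 × 338.51 = 253.9 kips.
Tension yield (gross): A_g = 12.1875×0.375 = 4.5703 in². φR_n = 0.90 × 50 × 4.5703 = 205.7 kips.
Governing: min(483.1, 543.0, 253.9, 205.7) = 205.7 kips → gross-section yield.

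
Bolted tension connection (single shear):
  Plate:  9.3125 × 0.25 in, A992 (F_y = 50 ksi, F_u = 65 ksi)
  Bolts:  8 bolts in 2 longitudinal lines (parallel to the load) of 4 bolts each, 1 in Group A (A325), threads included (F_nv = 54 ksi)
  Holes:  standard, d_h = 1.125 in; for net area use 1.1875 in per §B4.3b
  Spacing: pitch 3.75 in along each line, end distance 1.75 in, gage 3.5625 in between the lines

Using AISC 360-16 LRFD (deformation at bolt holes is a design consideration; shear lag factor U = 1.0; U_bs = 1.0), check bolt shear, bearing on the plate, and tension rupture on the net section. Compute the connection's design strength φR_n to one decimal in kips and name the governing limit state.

Bolt shear: A_b = π(1)²/4 = 0.7854 in². φR_n = 0.75 × 54 × 0.7854 × 8 × 1 = 254.5 kips.
Bearing (0.25 in plate, F_u = 65 ksi): end bolts L_c = 1.75 − 1.125/2 = 1.1875, R_n = min(1.2×1.1875×0.25×65, 2.4×1×0.25×65) = 23.156 kips/bolt; interior L_c = 3.75 − 1.125 = 2.625, R_n = 39 kips/bolt. φR_n = 0.75 × (2×23.156 + 6×39) = 210.2 kips.
Tension rupture (net): A_n = (9.3125 − 2×1.1875)×0.25 = 1.7344 in² (U = 1.0, A_e = A_n). φR_n = 0.75 × 65 × 1.7344 = 84.6 kips.
Governing: min(254.5, 210.2, 84.6) = 84.6 kips → net-section rupture.

84.6 kips (net-section rupture governs)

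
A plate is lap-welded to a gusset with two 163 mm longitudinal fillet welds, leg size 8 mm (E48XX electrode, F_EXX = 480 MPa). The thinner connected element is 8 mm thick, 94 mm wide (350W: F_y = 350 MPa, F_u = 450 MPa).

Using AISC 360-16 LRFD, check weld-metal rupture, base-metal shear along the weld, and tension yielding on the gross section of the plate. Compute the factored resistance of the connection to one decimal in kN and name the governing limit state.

Weld metal: throat = 0.707×8 = 5.656 mm, L = 2×163 = 326 mm. φR_n = 0.75 × 0.6 × 480 × 5.656 × 326 = 398.3 kN.
Base metal shear (8 mm plate): yield φR_n = 1.0×0.6×350×8×326 = 547.7 kN; rupture φR_n = 0.75×0.6×450×8×326 = 528.1 kN; take 528.1 kN (rupture).
Tension yield (gross): A_g = 94×8 = 752 mm². φR_n = 0.90 × 350 × 752 = 236.9 kN.
Governing: min(398.3, 528.1, 236.9) = 236.9 kN → gross-section yield.

236.9 kN (gross-section yield governs)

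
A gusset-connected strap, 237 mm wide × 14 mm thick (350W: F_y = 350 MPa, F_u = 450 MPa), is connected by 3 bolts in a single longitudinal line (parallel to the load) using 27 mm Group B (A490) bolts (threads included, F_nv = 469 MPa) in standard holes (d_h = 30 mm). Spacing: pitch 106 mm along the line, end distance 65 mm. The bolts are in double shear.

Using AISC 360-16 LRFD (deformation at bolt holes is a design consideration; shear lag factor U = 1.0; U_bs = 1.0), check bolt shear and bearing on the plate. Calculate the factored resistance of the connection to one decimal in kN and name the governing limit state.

Bolt shear: A_b = π(27)²/4 = 572.56 mm². φR_n = 0.75 × 469 × 572.56 × 3 × 2 = 1208.4 kN.
Bearing (14 mm plate, F_u = 450 MPa): end bolts L_c = 65 − 30/2 = 50, R_n = min(1.2×50×14×450, 2.4×27×14×450) = 378 kN/bolt; interior L_c = 106 − 30 = 76, R_n = 408.24 kN/bolt. φR_n = 0.75 × (1×378 + 2×408.24) = 895.9 kN.
Governing: min(1208.4, 895.9) = 895.9 kN → bearing.

895.9 kN (bearing governs)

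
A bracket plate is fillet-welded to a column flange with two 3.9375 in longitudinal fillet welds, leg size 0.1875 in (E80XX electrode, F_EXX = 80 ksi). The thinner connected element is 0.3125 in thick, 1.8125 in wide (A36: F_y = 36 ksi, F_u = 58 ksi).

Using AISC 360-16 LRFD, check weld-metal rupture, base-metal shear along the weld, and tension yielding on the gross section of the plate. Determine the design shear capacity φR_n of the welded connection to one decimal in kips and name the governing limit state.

Weld metal: throat = 0.707×0.1875 = 0.13256 in, L = 2×3.9375 = 7.875 in. φR_n = 0.75 × 0.6 × 80 × 0.13256 × 7.875 = 37.6 kips.
Base metal shear (0.3125 in plate): yield φR_n = 1.0×0.6×36×0.3125×7.875 = 53.2 kips; rupture φR_n = 0.75×0.6×58×0.3125×7.875 = 64.2 kips; take 53.2 kips (yield).
Tension yield (gross): A_g = 1.8125×0.3125 = 0.56641 in². φR_n = 0.90 × 36 × 0.56641 = 18.4 kips.
Governing: min(37.6, 53.2, 18.4) = 18.4 kips → gross-section yield.

18.4 kips (gross-section yield governs)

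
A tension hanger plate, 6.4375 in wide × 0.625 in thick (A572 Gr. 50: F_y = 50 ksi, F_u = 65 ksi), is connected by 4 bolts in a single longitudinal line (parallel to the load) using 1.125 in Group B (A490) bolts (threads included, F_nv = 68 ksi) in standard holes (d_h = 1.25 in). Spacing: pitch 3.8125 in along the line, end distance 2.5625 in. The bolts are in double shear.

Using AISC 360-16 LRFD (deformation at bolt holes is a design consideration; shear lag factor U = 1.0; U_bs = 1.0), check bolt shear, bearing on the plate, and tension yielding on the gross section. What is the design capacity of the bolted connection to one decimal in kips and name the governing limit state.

181.1 kips (gross-section yield governs)

Bolt shear: A_b = π(1.125)²/4 = 0.99402 in². φR_n = 0.75 × 68 × 0.99402 × 4 × 2 = 405.6 kips.
Bearing (0.625 in plate, F_u = 65 ksi): end bolts L_c = 2.5625 − 1.25/2 = 1.9375, R_n = min(1.2×1.9375×0.625×65, 2.4×1.125×0.625×65) = 94.453 kips/bolt; interior L_c = 3.8125 − 1.25 = 2.5625, R_n = 109.69 kips/bolt. φR_n = 0.75 × (1×94.453 + 3×109.69) = 317.6 kips.
Tension yield (gross): A_g = 6.4375×0.625 = 4.0234 in². φR_n = 0.90 × 50 × 4.0234 = 181.1 kips.
Governing: min(405.6, 317.6, 181.1) = 181.1 kips → gross-section yield.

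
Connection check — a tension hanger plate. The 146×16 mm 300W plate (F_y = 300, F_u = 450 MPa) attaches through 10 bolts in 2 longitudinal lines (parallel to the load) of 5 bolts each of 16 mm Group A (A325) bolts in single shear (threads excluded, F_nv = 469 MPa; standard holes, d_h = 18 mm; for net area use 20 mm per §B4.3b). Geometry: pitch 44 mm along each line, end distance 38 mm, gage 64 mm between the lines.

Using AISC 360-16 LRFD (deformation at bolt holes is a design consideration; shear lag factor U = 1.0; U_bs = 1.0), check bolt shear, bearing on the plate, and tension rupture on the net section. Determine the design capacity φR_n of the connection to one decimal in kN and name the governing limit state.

Bolt shear: A_b = π(16)²/4 = 201.06 mm². φR_n = 0.75 × 469 × 201.06 × 10 × 1 = 707.2 kN.
Bearing (16 mm plate, F_u = 450 MPa): end bolts L_c = 38 − 18/2 = 29, R_n = min(1.2×29×16×450, 2.4×16×16×450) = 250.56 kN/bolt; interior L_c = 44 − 18 = 26, R_n = 224.64 kN/bolt. φR_n = 0.75 × (2×250.56 + 8×224.64) = 1723.7 kN.
Tension rupture (net): A_n = (146 − 2×20)×16 = 1696 mm² (U = 1.0, A_e = A_n). φR_n = 0.75 × 450 × 1696 = 572.4 kN.
Governing: min(707.2, 1723.7, 572.4) = 572.4 kN → net-section rupture.

572.4 kN (net-section rupture governs)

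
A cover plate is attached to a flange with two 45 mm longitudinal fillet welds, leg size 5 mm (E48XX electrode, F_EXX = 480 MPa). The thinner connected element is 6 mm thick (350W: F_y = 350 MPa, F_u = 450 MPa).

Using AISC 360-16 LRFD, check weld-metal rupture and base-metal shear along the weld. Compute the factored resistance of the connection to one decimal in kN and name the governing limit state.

68.7 kN (weld metal governs)

Weld metal: throat = 0.707×5 = 3.535 mm, L = 2×45 = 90 mm. φR_n = 0.75 × 0.6 × 480 × 3.535 × 90 = 68.7 kN.
Base metal shear (6 mm plate): yield φR_n = 1.0×0.6×350×6×90 = 113.4 kN; rupture φR_n = 0.75×0.6×450×6×90 = 109.4 kN; take 109.4 kN (rupture).
Governing: min(68.7, 109.4) = 68.7 kN → weld metal.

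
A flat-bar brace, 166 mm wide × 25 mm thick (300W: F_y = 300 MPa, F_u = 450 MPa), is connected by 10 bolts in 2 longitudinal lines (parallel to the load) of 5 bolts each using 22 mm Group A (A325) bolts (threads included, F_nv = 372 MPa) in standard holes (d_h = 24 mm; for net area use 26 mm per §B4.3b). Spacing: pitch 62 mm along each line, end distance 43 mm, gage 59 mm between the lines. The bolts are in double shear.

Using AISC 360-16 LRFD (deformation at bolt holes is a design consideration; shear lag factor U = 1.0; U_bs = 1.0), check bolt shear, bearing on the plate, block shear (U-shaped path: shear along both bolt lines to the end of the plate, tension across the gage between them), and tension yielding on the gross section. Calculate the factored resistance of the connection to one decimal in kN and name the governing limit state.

Bolt shear: A_b = π(22)²/4 = 380.13 mm². φR_n = 0.75 × 372 × 380.13 × 10 × 2 = 2121.1 kN.
Bearing (25 mm plate, F_u = 450 MPa): end bolts L_c = 43 − 24/2 = 31, R_n = min(1.2×31×25×450, 2.4×22×25×450) = 418.5 kN/bolt; interior L_c = 62 − 24 = 38, R_n = 513 kN/bolt. φR_n = 0.75 × (2×418.5 + 8×513) = 3705.8 kN.
Block shear: shear path 2×[43+4×62] = 2×291 mm, A_gv = 14550, A_nv = 2×(291 − 4.5×26)×25 = 8700 mm²; tension across gage: (59 − 1×26)×25 = 825 mm². R_n = min(0.6×450×8700, 0.6×300×14550) + 1.0×450×825 = min(2349, 2619) + 371.25 = 2720.3 kN. φR_n = 0.75 × 2720.3 = 2040.2 kN.
Tension yield (gross): A_g = 166×25 = 4150 mm². φR_n = 0.90 × 300 × 4150 = 1120.5 kN.
Governing: min(2121.1, 3705.8, 2040.2, 1120.5) = 1120.5 kN → gross-section yield.

1120.5 kN (gross-section yield governs)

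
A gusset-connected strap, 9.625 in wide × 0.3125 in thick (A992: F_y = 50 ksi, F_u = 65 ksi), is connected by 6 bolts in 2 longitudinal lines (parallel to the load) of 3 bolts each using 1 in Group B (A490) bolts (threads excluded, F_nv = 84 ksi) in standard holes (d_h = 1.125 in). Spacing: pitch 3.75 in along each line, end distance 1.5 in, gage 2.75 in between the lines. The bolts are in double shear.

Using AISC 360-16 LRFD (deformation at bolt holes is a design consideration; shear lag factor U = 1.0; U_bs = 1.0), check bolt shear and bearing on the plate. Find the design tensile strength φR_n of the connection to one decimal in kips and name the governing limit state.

180.5 kips (bearing governs)

Bolt shear: A_b = π(1)²/4 = 0.7854 in². φR_n = 0.75 × 84 × 0.7854 × 6 × 2 = 593.8 kips.
Bearing (0.3125 in plate, F_u = 65 ksi): end bolts L_c = 1.5 − 1.125/2 = 0.9375, R_n = min(1.2×0.9375×0.3125×65, 2.4×1×0.3125×65) = 22.852 kips/bolt; interior L_c = 3.75 − 1.125 = 2.625, R_n = 48.75 kips/bolt. φR_n = 0.75 × (2×22.852 + 4×48.75) = 180.5 kips.
Governing: min(593.8, 180.5) = 180.5 kips → bearing.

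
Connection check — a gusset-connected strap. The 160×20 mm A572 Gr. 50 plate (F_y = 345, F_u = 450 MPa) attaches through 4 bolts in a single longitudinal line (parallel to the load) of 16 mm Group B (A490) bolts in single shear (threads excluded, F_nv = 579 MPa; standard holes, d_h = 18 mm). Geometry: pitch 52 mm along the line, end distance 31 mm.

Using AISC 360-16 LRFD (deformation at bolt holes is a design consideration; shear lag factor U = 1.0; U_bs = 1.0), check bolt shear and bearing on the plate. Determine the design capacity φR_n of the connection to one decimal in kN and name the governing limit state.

349.2 kN (bolt shear governs)

Bolt shear: A_b = π(16)²/4 = 201.06 mm². φR_n = 0.75 × 579 × 201.06 × 4 × 1 = 349.2 kN.
Bearing (20 mm plate, F_u = 450 MPa): end bolts L_c = 31 − 18/2 = 22, R_n = min(1.2×22×20×450, 2.4×16×20×450) = 237.6 kN/bolt; interior L_c = 52 − 18 = 34, R_n = 345.6 kN/bolt. φR_n = 0.75 × (1×237.6 + 3×345.6) = 955.8 kN.
Governing: min(349.2, 955.8) = 349.2 kN → bolt shear.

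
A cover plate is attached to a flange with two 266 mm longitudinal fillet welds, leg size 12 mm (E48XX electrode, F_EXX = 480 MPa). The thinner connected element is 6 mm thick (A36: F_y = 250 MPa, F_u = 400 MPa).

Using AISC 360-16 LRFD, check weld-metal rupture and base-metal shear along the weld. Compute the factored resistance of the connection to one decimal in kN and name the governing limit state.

478.8 kN (base-metal shear governs)

Weld metal: throat = 0.707×12 = 8.484 mm, L = 2×266 = 532 mm. φR_n = 0.75 × 0.6 × 480 × 8.484 × 532 = 974.9 kN.
Base metal shear (6 mm plate): yield φR_n = 1.0×0.6×250×6×532 = 478.8 kN; rupture φR_n = 0.75×0.6×400×6×532 = 574.6 kN; take 478.8 kN (yield).
Governing: min(974.9, 478.8) = 478.8 kN → base-metal shear.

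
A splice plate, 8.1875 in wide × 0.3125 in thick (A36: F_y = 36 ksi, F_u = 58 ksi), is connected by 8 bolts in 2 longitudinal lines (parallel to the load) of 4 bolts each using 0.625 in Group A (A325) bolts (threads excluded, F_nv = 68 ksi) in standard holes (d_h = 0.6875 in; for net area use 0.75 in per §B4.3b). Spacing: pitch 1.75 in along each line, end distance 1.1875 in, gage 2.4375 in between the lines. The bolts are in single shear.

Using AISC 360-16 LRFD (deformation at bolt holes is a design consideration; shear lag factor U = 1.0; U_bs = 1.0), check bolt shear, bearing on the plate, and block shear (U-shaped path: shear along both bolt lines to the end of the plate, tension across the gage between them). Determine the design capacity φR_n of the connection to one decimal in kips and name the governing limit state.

85.1 kips (block shear governs)

Bolt shear: A_b = π(0.625)²/4 = 0.3068 in². φR_n = 0.75 × 68 × 0.3068 × 8 × 1 = 125.2 kips.
Bearing (0.3125 in plate, F_u = 58 ksi): end bolts L_c = 1.1875 − 0.6875/2 = 0.84375, R_n = min(1.2×0.84375×0.3125×58, 2.4×0.625×0.3125×58) = 18.352 kips/bolt; interior L_c = 1.75 − 0.6875 = 1.0625, R_n = 23.109 kips/bolt. φR_n = 0.75 × (2×18.352 + 6×23.109) = 131.5 kips.
Block shear: shear path 2×[1.1875+3×1.75] = 2×6.4375 in, A_gv = 4.0234, A_nv = 2×(6.4375 − 3.5×0.75)×0.3125 = 2.3828 in²; tension across gage: (2.4375 − 1×0.75)×0.3125 = 0.52734 in². R_n = min(0.6×58×2.3828, 0.6×36×4.0234) + 1.0×58×0.52734 = min(82.921, 86.905) + 30.586 = 113.51 kips. φR_n = 0.75 × 113.51 = 85.1 kips.
Governing: min(125.2, 131.5, 85.1) = 85.1 kips → block shear.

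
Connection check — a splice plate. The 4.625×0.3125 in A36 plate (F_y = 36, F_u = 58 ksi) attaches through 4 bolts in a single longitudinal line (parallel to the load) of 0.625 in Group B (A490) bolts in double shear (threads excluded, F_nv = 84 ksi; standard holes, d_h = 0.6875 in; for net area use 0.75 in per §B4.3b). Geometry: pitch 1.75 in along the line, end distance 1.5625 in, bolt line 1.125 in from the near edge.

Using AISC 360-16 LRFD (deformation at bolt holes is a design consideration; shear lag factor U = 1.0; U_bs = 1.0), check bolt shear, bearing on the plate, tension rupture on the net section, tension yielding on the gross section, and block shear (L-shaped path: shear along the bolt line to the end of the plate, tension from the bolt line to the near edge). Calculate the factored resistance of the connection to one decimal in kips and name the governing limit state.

Bolt shear: A_b = π(0.625)²/4 = 0.3068 in². φR_n = 0.75 × 84 × 0.3068 × 4 × 2 = 154.6 kips.
Bearing (0.3125 in plate, F_u = 58 ksi): end bolts L_c = 1.5625 − 0.6875/2 = 1.21875, R_n = min(1.2×1.21875×0.3125×58, 2.4×0.625×0.3125×58) = 26.508 kips/bolt; interior L_c = 1.75 − 0.6875 = 1.0625, R_n = 23.109 kips/bolt. φR_n = 0.75 × (1×26.508 + 3×23.109) = 71.9 kips.
Tension rupture (net): A_n = (4.625 − 1×0.75)×0.3125 = 1.2109 in² (U = 1.0, A_e = A_n). φR_n = 0.75 × 58 × 1.2109 = 52.7 kips.
Tension yield (gross): A_g = 4.625×0.3125 = 1.4453 in². φR_n = 0.90 × 36 × 1.4453 = 46.8 kips.
Block shear: shear path 1×[1.5625+3×1.75] = 1×6.8125 in, A_gv = 2.1289, A_nv = 1×(6.8125 − 3.5×0.75)×0.3125 = 1.3086 in²; tension to near edge: (1.125 − 0.5×0.75)×0.3125 = 0.23438 in². R_n = min(0.6×58×1.3086, 0.6×36×2.1289) + 1.0×58×0.23438 = min(45.539, 45.984) + 13.594 = 59.133 kips. φR_n = 0.75 × 59.133 = 44.3 kips.
Governing: min(154.6, 71.9, 52.7, 46.8, 44.3) = 44.3 kips → block shear.

44.3 kips (block shear governs)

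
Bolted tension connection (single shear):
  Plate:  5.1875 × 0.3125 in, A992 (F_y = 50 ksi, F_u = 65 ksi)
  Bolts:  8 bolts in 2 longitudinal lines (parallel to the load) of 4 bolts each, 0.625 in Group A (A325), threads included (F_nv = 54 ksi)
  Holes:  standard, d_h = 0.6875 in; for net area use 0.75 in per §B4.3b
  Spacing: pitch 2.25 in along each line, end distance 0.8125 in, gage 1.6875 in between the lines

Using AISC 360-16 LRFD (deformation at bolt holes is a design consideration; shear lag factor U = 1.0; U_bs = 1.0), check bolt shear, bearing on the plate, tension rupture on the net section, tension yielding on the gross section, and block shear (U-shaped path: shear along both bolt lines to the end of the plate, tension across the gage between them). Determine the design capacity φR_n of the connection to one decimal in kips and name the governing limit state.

56.2 kips (net-section rupture governs)

Bolt shear: A_b = π(0.625)²/4 = 0.3068 in². φR_n = 0.75 × 54 × 0.3068 × 8 × 1 = 99.4 kips.
Bearing (0.3125 in plate, F_u = 65 ksi): end bolts L_c = 0.8125 − 0.6875/2 = 0.46875, R_n = min(1.2×0.46875×0.3125×65, 2.4×0.625×0.3125×65) = 11.426 kips/bolt; interior L_c = 2.25 − 0.6875 = 1.5625, R_n = 30.469 kips/bolt. φR_n = 0.75 × (2×11.426 + 6×30.469) = 154.2 kips.
Tension rupture (net): A_n = (5.1875 − 2×0.75)×0.3125 = 1.1523 in² (U = 1.0, A_e = A_n). φR_n = 0.75 × 65 × 1.1523 = 56.2 kips.
Tension yield (gross): A_g = 5.1875×0.3125 = 1.6211 in². φR_n = 0.90 × 50 × 1.6211 = 72.9 kips.
Block shear: shear path 2×[0.8125+3×2.25] = 2×7.5625 in, A_gv = 4.7266, A_nv = 2×(7.5625 − 3.5×0.75)×0.3125 = 3.0859 in²; tension across gage: (1.6875 − 1×0.75)×0.3125 = 0.29297 in². R_n = min(0.6×65×3.0859, 0.6×50×4.7266) + 1.0×65×0.29297 = min(120.35, 141.8) + 19.043 = 139.39 kips. φR_n = 0.75 × 139.39 = 104.5 kips.
Governing: min(99.4, 154.2, 56.2, 72.9, 104.5) = 56.2 kips → net-section rupture.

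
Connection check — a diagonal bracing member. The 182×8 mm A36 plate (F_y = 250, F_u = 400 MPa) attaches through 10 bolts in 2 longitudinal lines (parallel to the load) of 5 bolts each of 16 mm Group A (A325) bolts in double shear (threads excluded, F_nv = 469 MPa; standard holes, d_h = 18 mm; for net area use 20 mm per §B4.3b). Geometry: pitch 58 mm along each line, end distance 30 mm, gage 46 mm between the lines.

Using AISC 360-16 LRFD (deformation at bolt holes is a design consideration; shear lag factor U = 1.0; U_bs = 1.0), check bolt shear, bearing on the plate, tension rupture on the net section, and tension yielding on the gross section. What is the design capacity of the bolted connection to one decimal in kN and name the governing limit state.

327.6 kN (gross-section yield governs)

Bolt shear: A_b = π(16)²/4 = 201.06 mm². φR_n = 0.75 × 469 × 201.06 × 10 × 2 = 1414.5 kN.
Bearing (8 mm plate, F_u = 400 MPa): end bolts L_c = 30 − 18/2 = 21, R_n = min(1.2×21×8×400, 2.4×16×8×400) = 80.64 kN/bolt; interior L_c = 58 − 18 = 40, R_n = 122.88 kN/bolt. φR_n = 0.75 × (2×80.64 + 8×122.88) = 858.2 kN.
Tension rupture (net): A_n = (182 − 2×20)×8 = 1136 mm² (U = 1.0, A_e = A_n). φR_n = 0.75 × 400 × 1136 = 340.8 kN.
Tension yield (gross): A_g = 182×8 = 1456 mm². φR_n = 0.90 × 250 × 1456 = 327.6 kN.
Governing: min(1414.5, 858.2, 340.8, 327.6) = 327.6 kN → gross-section yield.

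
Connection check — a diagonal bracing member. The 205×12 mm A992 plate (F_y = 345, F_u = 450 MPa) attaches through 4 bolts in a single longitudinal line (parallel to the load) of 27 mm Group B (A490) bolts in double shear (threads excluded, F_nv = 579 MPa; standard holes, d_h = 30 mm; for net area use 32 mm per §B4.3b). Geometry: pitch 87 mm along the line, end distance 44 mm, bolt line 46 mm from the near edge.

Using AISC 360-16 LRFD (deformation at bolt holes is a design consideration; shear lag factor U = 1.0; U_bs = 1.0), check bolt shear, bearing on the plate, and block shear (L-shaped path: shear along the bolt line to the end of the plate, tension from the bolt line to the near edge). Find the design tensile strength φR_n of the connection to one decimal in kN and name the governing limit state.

590.5 kN (block shear governs)

Bolt shear: A_b = π(27)²/4 = 572.56 mm². φR_n = 0.75 × 579 × 572.56 × 4 × 2 = 1989.1 kN.
Bearing (12 mm plate, F_u = 450 MPa): end bolts L_c = 44 − 30/2 = 29, R_n = min(1.2×29×12×450, 2.4×27×12×450) = 187.92 kN/bolt; interior L_c = 87 − 30 = 57, R_n = 349.92 kN/bolt. φR_n = 0.75 × (1×187.92 + 3×349.92) = 928.3 kN.
Block shear: shear path 1×[44+3×87] = 1×305 mm, A_gv = 3660, A_nv = 1×(305 − 3.5×32)×12 = 2316 mm²; tension to near edge: (46 − 0.5×32)×12 = 360 mm². R_n = min(0.6×450×2316, 0.6×345×3660) + 1.0×450×360 = min(625.32, 757.62) + 162 = 787.32 kN. φR_n = 0.75 × 787.32 = 590.5 kN.
Governing: min(1989.1, 928.3, 590.5) = 590.5 kN → block shear.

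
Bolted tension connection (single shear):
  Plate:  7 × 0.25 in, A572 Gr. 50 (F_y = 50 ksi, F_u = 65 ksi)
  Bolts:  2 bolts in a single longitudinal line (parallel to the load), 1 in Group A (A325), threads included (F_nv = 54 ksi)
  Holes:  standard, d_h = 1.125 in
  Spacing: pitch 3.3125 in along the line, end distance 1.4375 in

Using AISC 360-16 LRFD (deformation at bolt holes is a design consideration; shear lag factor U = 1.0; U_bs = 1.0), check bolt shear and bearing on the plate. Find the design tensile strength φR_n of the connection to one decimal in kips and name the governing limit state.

Bolt shear: A_b = π(1)²/4 = 0.7854 in². φR_n = 0.75 × 54 × 0.7854 × 2 × 1 = 63.6 kips.
Bearing (0.25 in plate, F_u = 65 ksi): end bolts L_c = 1.4375 − 1.125/2 = 0.875, R_n = min(1.2×0.875×0.25×65, 2.4×1×0.25×65) = 17.063 kips/bolt; interior L_c = 3.3125 − 1.125 = 2.1875, R_n = 39 kips/bolt. φR_n = 0.75 × (1×17.063 + 1×39) = 42.0 kips.
Governing: min(63.6, 42.0) = 42.0 kips → bearing.

42.0 kips (bearing governs)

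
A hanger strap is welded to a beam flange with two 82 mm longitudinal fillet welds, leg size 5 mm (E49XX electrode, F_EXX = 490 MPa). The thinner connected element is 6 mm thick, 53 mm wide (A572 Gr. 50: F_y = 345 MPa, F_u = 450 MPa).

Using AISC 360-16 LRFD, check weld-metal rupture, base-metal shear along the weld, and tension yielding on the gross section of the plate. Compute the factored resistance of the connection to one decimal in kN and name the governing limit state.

Weld metal: throat = 0.707×5 = 3.535 mm, L = 2×82 = 164 mm. φR_n = 0.75 × 0.6 × 490 × 3.535 × 164 = 127.8 kN.
Base metal shear (6 mm plate): yield φR_n = 1.0×0.6×345×6×164 = 203.7 kN; rupture φR_n = 0.75×0.6×450×6×164 = 199.3 kN; take 199.3 kN (rupture).
Tension yield (gross): A_g = 53×6 = 318 mm². φR_n = 0.90 × 345 × 318 = 98.7 kN.
Governing: min(127.8, 199.3, 98.7) = 98.7 kN → gross-section yield.

98.7 kN (gross-section yield governs)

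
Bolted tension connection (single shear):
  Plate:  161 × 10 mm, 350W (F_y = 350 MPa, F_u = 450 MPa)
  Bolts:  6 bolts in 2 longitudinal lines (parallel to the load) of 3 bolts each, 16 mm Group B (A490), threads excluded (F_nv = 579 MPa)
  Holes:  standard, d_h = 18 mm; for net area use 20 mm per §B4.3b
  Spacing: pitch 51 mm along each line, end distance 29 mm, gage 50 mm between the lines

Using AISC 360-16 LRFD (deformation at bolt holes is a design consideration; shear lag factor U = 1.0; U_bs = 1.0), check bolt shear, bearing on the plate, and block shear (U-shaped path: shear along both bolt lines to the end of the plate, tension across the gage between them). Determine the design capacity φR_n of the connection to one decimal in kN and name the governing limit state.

429.3 kN (block shear governs)

Bolt shear: A_b = π(16)²/4 = 201.06 mm². φR_n = 0.75 × 579 × 201.06 × 6 × 1 = 523.9 kN.
Bearing (10 mm plate, F_u = 450 MPa): end bolts L_c = 29 − 18/2 = 20, R_n = min(1.2×20×10×450, 2.4×16×10×450) = 108 kN/bolt; interior L_c = 51 − 18 = 33, R_n = 172.8 kN/bolt. φR_n = 0.75 × (2×108 + 4×172.8) = 680.4 kN.
Block shear: shear path 2×[29+2×51] = 2×131 mm, A_gv = 2620, A_nv = 2×(131 − 2.5×20)×10 = 1620 mm²; tension across gage: (50 − 1×20)×10 = 300 mm². R_n = min(0.6×450×1620, 0.6×350×2620) + 1.0×450×300 = min(437.4, 550.2) + 135 = 572.4 kN. φR_n = 0.75 × 572.4 = 429.3 kN.
Governing: min(523.9, 680.4, 429.3) = 429.3 kN → block shear.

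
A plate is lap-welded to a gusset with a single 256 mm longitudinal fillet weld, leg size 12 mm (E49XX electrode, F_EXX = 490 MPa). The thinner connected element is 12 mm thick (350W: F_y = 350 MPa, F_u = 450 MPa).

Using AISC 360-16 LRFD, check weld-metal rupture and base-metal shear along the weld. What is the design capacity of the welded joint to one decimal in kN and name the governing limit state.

Weld metal: throat = 0.707×12 = 8.484 mm, L = 256 mm. φR_n = 0.75 × 0.6 × 490 × 8.484 × 256 = 478.9 kN.
Base metal shear (12 mm plate): yield φR_n = 1.0×0.6×350×12×256 = 645.1 kN; rupture φR_n = 0.75×0.6×450×12×256 = 622.1 kN; take 622.1 kN (rupture).
Governing: min(478.9, 622.1) = 478.9 kN → weld metal.

478.9 kN (weld metal governs)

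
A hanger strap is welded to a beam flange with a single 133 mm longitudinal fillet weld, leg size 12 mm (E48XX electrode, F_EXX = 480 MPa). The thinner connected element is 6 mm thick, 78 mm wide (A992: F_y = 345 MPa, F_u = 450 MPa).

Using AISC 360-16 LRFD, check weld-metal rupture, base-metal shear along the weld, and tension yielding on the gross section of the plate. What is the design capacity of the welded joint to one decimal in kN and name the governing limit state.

Weld metal: throat = 0.707×12 = 8.484 mm, L = 133 mm. φR_n = 0.75 × 0.6 × 480 × 8.484 × 133 = 243.7 kN.
Base metal shear (6 mm plate): yield φR_n = 1.0×0.6×345×6×133 = 165.2 kN; rupture φR_n = 0.75×0.6×450×6×133 = 161.6 kN; take 161.6 kN (rupture).
Tension yield (gross): A_g = 78×6 = 468 mm². φR_n = 0.90 × 345 × 468 = 145.3 kN.
Governing: min(243.7, 161.6, 145.3) = 145.3 kN → gross-section yield.

145.3 kN (gross-section yield governs)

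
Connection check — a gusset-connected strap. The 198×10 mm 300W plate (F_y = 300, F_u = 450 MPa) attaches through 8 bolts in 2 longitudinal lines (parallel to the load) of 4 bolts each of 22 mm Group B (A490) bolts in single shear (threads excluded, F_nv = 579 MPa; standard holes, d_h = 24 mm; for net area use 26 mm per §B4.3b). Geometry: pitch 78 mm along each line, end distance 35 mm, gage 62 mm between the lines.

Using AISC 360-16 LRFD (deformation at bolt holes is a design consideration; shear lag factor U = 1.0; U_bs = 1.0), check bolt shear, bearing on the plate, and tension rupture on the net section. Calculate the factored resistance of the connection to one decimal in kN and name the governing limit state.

Bolt shear: A_b = π(22)²/4 = 380.13 mm². φR_n = 0.75 × 579 × 380.13 × 8 × 1 = 1320.6 kN.
Bearing (10 mm plate, F_u = 450 MPa): end bolts L_c = 35 − 24/2 = 23, R_n = min(1.2×23×10×450, 2.4×22×10×450) = 124.2 kN/bolt; interior L_c = 78 − 24 = 54, R_n = 237.6 kN/bolt. φR_n = 0.75 × (2×124.2 + 6×237.6) = 1255.5 kN.
Tension rupture (net): A_n = (198 − 2×26)×10 = 1460 mm² (U = 1.0, A_e = A_n). φR_n = 0.75 × 450 × 1460 = 492.8 kN.
Governing: min(1320.6, 1255.5, 492.8) = 492.8 kN → net-section rupture.

492.8 kN (net-section rupture governs)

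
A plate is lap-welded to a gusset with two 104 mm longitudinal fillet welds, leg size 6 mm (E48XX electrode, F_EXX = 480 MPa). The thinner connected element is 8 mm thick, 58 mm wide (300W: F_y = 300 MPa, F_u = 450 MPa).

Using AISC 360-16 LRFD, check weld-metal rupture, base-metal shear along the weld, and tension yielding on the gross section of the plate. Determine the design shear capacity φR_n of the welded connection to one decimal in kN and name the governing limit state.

Weld metal: throat = 0.707×6 = 4.242 mm, L = 2×104 = 208 mm. φR_n = 0.75 × 0.6 × 480 × 4.242 × 208 = 190.6 kN.
Base metal shear (8 mm plate): yield φR_n = 1.0×0.6×300×8×208 = 299.5 kN; rupture φR_n = 0.75×0.6×450×8×208 = 337.0 kN; take 299.5 kN (yield).
Tension yield (gross): A_g = 58×8 = 464 mm². φR_n = 0.90 × 300 × 464 = 125.3 kN.
Governing: min(190.6, 299.5, 125.3) = 125.3 kN → gross-section yield.

125.3 kN (gross-section yield governs)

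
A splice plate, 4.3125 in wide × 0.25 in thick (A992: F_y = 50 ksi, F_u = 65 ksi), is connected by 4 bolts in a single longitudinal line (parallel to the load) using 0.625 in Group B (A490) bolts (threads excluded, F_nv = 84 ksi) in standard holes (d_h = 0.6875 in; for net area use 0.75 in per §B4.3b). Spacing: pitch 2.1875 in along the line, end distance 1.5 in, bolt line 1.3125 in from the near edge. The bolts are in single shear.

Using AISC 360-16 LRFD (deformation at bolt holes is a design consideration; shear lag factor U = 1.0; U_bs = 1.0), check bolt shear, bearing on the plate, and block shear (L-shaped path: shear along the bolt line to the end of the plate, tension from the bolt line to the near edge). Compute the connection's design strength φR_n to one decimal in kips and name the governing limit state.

Bolt shear: A_b = π(0.625)²/4 = 0.3068 in². φR_n = 0.75 × 84 × 0.3068 × 4 × 1 = 77.3 kips.
Bearing (0.25 in plate, F_u = 65 ksi): end bolts L_c = 1.5 − 0.6875/2 = 1.15625, R_n = min(1.2×1.15625×0.25×65, 2.4×0.625×0.25×65) = 22.547 kips/bolt; interior L_c = 2.1875 − 0.6875 = 1.5, R_n = 24.375 kips/bolt. φR_n = 0.75 × (1×22.547 + 3×24.375) = 71.8 kips.
Block shear: shear path 1×[1.5+3×2.1875] = 1×8.0625 in, A_gv = 2.0156, A_nv = 1×(8.0625 − 3.5×0.75)×0.25 = 1.3594 in²; tension to near edge: (1.3125 − 0.5×0.75)×0.25 = 0.23438 in². R_n = min(0.6×65×1.3594, 0.6×50×2.0156) + 1.0×65×0.23438 = min(53.017, 60.468) + 15.235 = 68.252 kips. φR_n = 0.75 × 68.252 = 51.2 kips.
Governing: min(77.3, 71.8, 51.2) = 51.2 kips → block shear.

51.2 kips (block shear governs)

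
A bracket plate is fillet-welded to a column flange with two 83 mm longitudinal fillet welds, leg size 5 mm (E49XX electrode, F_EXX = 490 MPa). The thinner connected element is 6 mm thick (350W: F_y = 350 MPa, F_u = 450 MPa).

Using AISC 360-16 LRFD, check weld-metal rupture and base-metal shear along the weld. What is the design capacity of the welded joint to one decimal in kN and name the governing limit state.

129.4 kN (weld metal governs)

Weld metal: throat = 0.707×5 = 3.535 mm, L = 2×83 = 166 mm. φR_n = 0.75 × 0.6 × 490 × 3.535 × 166 = 129.4 kN.
Base metal shear (6 mm plate): yield φR_n = 1.0×0.6×350×6×166 = 209.2 kN; rupture φR_n = 0.75×0.6×450×6×166 = 201.7 kN; take 201.7 kN (rupture).
Governing: min(129.4, 201.7) = 129.4 kN → weld metal.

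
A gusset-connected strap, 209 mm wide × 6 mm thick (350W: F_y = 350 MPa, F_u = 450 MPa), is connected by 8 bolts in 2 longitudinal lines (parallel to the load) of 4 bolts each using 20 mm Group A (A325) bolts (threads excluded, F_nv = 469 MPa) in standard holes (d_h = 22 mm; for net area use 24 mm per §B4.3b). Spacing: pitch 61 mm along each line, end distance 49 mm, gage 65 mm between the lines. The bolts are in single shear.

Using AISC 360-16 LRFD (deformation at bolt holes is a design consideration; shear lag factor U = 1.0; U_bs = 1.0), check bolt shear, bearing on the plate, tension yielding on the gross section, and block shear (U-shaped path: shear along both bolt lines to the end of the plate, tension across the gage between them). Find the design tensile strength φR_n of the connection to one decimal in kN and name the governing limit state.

395.0 kN (gross-section yield governs)

Bolt shear: A_b = π(20)²/4 = 314.16 mm². φR_n = 0.75 × 469 × 314.16 × 8 × 1 = 884.0 kN.
Bearing (6 mm plate, F_u = 450 MPa): end bolts L_c = 49 − 22/2 = 38, R_n = min(1.2×38×6×450, 2.4×20×6×450) = 123.12 kN/bolt; interior L_c = 61 − 22 = 39, R_n = 126.36 kN/bolt. φR_n = 0.75 × (2×123.12 + 6×126.36) = 753.3 kN.
Tension yield (gross): A_g = 209×6 = 1254 mm². φR_n = 0.90 × 350 × 1254 = 395.0 kN.
Block shear: shear path 2×[49+3×61] = 2×232 mm, A_gv = 2784, A_nv = 2×(232 − 3.5×24)×6 = 1776 mm²; tension across gage: (65 − 1×24)×6 = 246 mm². R_n = min(0.6×450×1776, 0.6×350×2784) + 1.0×450×246 = min(479.52, 584.64) + 110.7 = 590.22 kN. φR_n = 0.75 × 590.22 = 442.7 kN.
Governing: min(884.0, 753.3, 395.0, 442.7) = 395.0 kN → gross-section yield.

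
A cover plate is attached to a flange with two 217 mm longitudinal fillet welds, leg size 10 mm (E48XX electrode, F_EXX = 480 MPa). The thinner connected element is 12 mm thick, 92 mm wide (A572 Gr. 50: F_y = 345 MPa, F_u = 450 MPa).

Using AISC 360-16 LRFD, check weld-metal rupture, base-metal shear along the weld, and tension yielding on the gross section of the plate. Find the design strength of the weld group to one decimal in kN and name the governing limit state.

342.8 kN (gross-section yield governs)

Weld metal: throat = 0.707×10 = 7.07 mm, L = 2×217 = 434 mm. φR_n = 0.75 × 0.6 × 480 × 7.07 × 434 = 662.8 kN.
Base metal shear (12 mm plate): yield φR_n = 1.0×0.6×345×12×434 = 1078.1 kN; rupture φR_n = 0.75×0.6×450×12×434 = 1054.6 kN; take 1054.6 kN (rupture).
Tension yield (gross): A_g = 92×12 = 1104 mm². φR_n = 0.90 × 345 × 1104 = 342.8 kN.
Governing: min(662.8, 1054.6, 342.8) = 342.8 kN → gross-section yield.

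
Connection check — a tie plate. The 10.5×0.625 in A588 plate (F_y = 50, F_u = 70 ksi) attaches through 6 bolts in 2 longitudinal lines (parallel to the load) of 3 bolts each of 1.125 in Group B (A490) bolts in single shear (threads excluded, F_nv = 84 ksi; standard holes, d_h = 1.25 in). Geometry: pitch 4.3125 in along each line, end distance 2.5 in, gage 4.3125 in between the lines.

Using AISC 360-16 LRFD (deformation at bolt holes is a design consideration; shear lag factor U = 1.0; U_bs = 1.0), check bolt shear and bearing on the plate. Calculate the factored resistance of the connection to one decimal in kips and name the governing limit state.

Bolt shear: A_b = π(1.125)²/4 = 0.99402 in². φR_n = 0.75 × 84 × 0.99402 × 6 × 1 = 375.7 kips.
Bearing (0.625 in plate, F_u = 70 ksi): end bolts L_c = 2.5 − 1.25/2 = 1.875, R_n = min(1.2×1.875×0.625×70, 2.4×1.125×0.625×70) = 98.438 kips/bolt; interior L_c = 4.3125 − 1.25 = 3.0625, R_n = 118.13 kips/bolt. φR_n = 0.75 × (2×98.438 + 4×118.13) = 502.0 kips.
Governing: min(375.7, 502.0) = 375.7 kips → bolt shear.

375.7 kips (bolt shear governs)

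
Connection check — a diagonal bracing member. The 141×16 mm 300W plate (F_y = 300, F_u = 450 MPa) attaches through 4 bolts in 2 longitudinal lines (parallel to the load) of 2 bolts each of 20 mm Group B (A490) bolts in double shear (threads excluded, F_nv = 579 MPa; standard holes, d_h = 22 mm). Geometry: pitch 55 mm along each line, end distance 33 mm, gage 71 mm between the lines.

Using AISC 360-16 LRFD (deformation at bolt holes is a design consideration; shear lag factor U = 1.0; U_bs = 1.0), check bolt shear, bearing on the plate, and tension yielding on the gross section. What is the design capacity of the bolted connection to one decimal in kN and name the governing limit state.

609.1 kN (gross-section yield governs)

Bolt shear: A_b = π(20)²/4 = 314.16 mm². φR_n = 0.75 × 579 × 314.16 × 4 × 2 = 1091.4 kN.
Bearing (16 mm plate, F_u = 450 MPa): end bolts L_c = 33 − 22/2 = 22, R_n = min(1.2×22×16×450, 2.4×20×16×450) = 190.08 kN/bolt; interior L_c = 55 − 22 = 33, R_n = 285.12 kN/bolt. φR_n = 0.75 × (2×190.08 + 2×285.12) = 712.8 kN.
Tension yield (gross): A_g = 141×16 = 2256 mm². φR_n = 0.90 × 300 × 2256 = 609.1 kN.
Governing: min(1091.4, 712.8, 609.1) = 609.1 kN → gross-section yield.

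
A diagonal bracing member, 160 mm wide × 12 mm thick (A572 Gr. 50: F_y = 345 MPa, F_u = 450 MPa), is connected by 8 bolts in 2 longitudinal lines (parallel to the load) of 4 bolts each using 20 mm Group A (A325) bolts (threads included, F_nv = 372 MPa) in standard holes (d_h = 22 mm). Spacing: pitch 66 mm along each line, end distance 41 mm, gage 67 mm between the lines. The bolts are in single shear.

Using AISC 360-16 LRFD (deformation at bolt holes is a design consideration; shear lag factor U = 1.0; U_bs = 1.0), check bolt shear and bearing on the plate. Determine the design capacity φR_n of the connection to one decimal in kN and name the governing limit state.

701.2 kN (bolt shear governs)

Bolt shear: A_b = π(20)²/4 = 314.16 mm². φR_n = 0.75 × 372 × 314.16 × 8 × 1 = 701.2 kN.
Bearing (12 mm plate, F_u = 450 MPa): end bolts L_c = 41 − 22/2 = 30, R_n = min(1.2×30×12×450, 2.4×20×12×450) = 194.4 kN/bolt; interior L_c = 66 − 22 = 44, R_n = 259.2 kN/bolt. φR_n = 0.75 × (2×194.4 + 6×259.2) = 1458.0 kN.
Governing: min(701.2, 1458.0) = 701.2 kN → bolt shear.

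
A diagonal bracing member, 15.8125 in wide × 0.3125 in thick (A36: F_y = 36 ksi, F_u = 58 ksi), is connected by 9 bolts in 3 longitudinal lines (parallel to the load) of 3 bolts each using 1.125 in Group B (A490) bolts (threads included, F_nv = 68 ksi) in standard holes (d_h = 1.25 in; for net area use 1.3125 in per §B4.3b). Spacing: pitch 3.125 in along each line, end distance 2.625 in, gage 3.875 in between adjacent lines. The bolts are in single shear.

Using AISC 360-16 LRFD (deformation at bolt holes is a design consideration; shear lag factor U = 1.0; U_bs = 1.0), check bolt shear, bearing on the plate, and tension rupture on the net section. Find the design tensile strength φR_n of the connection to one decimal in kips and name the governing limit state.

Bolt shear: A_b = π(1.125)²/4 = 0.99402 in². φR_n = 0.75 × 68 × 0.99402 × 9 × 1 = 456.3 kips.
Bearing (0.3125 in plate, F_u = 58 ksi): end bolts L_c = 2.625 − 1.25/2 = 2, R_n = min(1.2×2×0.3125×58, 2.4×1.125×0.3125×58) = 43.5 kips/bolt; interior L_c = 3.125 − 1.25 = 1.875, R_n = 40.781 kips/bolt. φR_n = 0.75 × (3×43.5 + 6×40.781) = 281.4 kips.
Tension rupture (net): A_n = (15.8125 − 3×1.3125)×0.3125 = 3.7109 in² (U = 1.0, A_e = A_n). φR_n = 0.75 × 58 × 3.7109 = 161.4 kips.
Governing: min(456.3, 281.4, 161.4) = 161.4 kips → net-section rupture.

161.4 kips (net-section rupture governs)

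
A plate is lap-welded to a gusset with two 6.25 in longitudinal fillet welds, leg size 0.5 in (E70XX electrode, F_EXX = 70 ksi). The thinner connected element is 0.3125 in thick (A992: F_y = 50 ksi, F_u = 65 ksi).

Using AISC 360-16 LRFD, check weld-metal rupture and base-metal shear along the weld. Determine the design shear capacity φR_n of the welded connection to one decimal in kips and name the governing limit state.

114.3 kips (base-metal shear governs)

Weld metal: throat = 0.707×0.5 = 0.3535 in, L = 2×6.25 = 12.5 in. φR_n = 0.75 × 0.6 × 70 × 0.3535 × 12.5 = 139.2 kips.
Base metal shear (0.3125 in plate): yield φR_n = 1.0×0.6×50×0.3125×12.5 = 117.2 kips; rupture φR_n = 0.75×0.6×65×0.3125×12.5 = 114.3 kips; take 114.3 kips (rupture).
Governing: min(139.2, 114.3) = 114.3 kips → base-metal shear.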